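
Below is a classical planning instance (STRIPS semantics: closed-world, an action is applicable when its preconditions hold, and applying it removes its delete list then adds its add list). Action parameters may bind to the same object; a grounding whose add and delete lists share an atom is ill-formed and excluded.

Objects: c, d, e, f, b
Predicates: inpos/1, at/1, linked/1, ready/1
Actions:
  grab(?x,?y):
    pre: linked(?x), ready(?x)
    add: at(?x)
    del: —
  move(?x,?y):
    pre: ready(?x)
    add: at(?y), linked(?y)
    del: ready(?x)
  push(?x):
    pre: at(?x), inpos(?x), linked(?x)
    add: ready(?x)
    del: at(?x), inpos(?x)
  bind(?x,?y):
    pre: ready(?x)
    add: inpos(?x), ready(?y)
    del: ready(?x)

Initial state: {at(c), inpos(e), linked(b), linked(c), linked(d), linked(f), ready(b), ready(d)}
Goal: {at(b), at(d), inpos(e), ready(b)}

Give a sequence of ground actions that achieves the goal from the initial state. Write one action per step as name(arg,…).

grab(d,c); grab(b,c)

1. grab(d,c)  →  {at(c), at(d), inpos(e), linked(b), linked(c), linked(d), linked(f), ready(b), ready(d)}
2. grab(b,c)  →  {at(b), at(c), at(d), inpos(e), linked(b), linked(c), linked(d), linked(f), ready(b), ready(d)}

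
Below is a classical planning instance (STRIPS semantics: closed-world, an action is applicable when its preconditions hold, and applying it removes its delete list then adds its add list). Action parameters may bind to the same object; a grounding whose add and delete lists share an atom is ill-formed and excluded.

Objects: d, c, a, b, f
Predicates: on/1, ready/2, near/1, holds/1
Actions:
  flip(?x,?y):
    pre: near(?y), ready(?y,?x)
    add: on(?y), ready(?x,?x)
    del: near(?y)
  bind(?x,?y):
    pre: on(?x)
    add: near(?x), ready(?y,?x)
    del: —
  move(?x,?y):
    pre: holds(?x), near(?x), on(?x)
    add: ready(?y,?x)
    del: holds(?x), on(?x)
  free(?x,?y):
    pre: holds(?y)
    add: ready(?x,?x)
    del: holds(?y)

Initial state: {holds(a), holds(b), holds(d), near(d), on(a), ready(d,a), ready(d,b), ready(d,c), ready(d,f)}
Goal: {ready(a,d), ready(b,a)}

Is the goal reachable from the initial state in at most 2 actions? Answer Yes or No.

1. flip(c,d)  →  {holds(a), holds(b), holds(d), on(a), on(d), ready(c,c), ready(d,a), ready(d,b), ready(d,c), ready(d,f)}
2. bind(d,a)  →  {holds(a), holds(b), holds(d), near(d), on(a), on(d), ready(a,d), ready(c,c), ready(d,a), ready(d,b), ready(d,c), ready(d,f)}
3. bind(a,b)  →  {holds(a), holds(b), holds(d), near(a), near(d), on(a), on(d), ready(a,d), ready(b,a), ready(c,c), ready(d,a), ready(d,b), ready(d,c), ready(d,f)}
optimal plan length = 3; 3 > 2

No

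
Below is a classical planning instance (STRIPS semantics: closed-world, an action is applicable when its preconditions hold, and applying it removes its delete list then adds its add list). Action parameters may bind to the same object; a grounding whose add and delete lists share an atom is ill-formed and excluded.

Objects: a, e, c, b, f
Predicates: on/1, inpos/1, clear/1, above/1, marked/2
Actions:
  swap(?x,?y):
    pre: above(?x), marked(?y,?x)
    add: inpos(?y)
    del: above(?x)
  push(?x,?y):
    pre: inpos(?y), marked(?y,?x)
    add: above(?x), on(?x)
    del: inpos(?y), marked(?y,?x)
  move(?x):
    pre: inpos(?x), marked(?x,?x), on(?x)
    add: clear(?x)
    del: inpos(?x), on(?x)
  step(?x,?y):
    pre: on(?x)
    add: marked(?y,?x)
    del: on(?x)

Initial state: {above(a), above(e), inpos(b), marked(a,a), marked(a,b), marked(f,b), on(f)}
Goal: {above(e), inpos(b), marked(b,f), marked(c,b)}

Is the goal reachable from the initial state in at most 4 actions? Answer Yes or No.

Yes

1. swap(a,a)  →  {above(e), inpos(a), inpos(b), marked(a,a), marked(a,b), marked(f,b), on(f)}
2. push(b,a)  →  {above(b), above(e), inpos(b), marked(a,a), marked(f,b), on(b), on(f)}
3. step(b,c)  →  {above(b), above(e), inpos(b), marked(a,a), marked(c,b), marked(f,b), on(f)}
4. step(f,b)  →  {above(b), above(e), inpos(b), marked(a,a), marked(b,f), marked(c,b), marked(f,b)}
optimal plan length = 4; 4 ≤ 4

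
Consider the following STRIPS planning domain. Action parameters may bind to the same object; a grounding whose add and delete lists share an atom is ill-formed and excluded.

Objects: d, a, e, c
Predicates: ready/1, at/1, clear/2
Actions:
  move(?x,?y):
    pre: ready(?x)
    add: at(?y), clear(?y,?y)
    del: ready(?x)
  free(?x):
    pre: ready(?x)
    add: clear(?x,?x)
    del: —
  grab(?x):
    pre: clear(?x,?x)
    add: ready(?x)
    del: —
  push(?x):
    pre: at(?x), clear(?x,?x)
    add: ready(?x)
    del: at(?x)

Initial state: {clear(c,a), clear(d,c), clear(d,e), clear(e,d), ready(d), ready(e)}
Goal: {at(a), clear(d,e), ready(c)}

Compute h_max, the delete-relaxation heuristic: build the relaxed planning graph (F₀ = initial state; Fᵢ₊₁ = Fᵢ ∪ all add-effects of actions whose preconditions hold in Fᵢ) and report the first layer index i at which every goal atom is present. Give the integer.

F0 = init (6 atoms)
F1 = F0 ∪ {at(a), at(c), at(d), at(e), clear(a,a), clear(c,c), clear(d,d), clear(e,e)}  (14 atoms)
F2 = F1 ∪ {ready(a), ready(c)}  (16 atoms)
goal ⊆ F2  ⇒  h_max = 2

2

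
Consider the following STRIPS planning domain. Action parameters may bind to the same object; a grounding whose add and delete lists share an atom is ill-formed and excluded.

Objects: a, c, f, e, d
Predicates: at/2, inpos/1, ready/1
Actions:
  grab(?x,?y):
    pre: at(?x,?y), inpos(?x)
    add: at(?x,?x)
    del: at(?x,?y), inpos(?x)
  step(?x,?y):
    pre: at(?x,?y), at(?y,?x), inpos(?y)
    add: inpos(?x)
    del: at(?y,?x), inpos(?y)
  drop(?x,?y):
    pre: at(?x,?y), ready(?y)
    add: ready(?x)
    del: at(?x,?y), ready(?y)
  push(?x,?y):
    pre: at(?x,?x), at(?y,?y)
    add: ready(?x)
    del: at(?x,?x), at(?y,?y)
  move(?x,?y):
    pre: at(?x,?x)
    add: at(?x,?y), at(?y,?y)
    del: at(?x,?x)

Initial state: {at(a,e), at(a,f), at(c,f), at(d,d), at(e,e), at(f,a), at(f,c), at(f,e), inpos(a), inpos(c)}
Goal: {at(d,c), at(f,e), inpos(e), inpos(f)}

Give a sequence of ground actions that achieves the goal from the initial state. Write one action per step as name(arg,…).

1. step(f,c)  →  {at(a,e), at(a,f), at(d,d), at(e,e), at(f,a), at(f,c), at(f,e), inpos(a), inpos(f)}
2. move(e,a)  →  {at(a,a), at(a,e), at(a,f), at(d,d), at(e,a), at(f,a), at(f,c), at(f,e), inpos(a), inpos(f)}
3. step(e,a)  →  {at(a,a), at(a,f), at(d,d), at(e,a), at(f,a), at(f,c), at(f,e), inpos(e), inpos(f)}
4. move(d,c)  →  {at(a,a), at(a,f), at(c,c), at(d,c), at(e,a), at(f,a), at(f,c), at(f,e), inpos(e), inpos(f)}

step(f,c); move(e,a); step(e,a); move(d,c)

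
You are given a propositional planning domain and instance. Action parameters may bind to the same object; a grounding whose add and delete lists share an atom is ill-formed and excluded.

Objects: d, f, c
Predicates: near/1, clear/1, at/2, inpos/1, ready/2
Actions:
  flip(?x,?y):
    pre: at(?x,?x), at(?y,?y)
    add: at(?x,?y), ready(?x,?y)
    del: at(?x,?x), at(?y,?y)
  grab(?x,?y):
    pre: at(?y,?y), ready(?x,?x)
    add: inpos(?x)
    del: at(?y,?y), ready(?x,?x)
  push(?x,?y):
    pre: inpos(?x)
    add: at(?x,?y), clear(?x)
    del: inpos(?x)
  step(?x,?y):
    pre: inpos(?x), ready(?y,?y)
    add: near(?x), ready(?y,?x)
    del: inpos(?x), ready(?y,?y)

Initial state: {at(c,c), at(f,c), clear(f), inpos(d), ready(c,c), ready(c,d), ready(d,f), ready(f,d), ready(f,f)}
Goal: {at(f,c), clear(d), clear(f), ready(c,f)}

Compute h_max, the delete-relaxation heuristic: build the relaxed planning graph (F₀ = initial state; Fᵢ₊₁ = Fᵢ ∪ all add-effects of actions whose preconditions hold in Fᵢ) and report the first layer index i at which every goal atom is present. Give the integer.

2

F0 = init (9 atoms)
F1 = F0 ∪ {at(d,c), at(d,d), at(d,f), clear(d), inpos(c), inpos(f), near(d)}  (16 atoms)
F2 = F1 ∪ {at(c,d), at(c,f), at(f,d), at(f,f), clear(c), near(c), near(f), ready(c,f), ready(d,c), ready(f,c)}  (26 atoms)
goal ⊆ F2  ⇒  h_max = 2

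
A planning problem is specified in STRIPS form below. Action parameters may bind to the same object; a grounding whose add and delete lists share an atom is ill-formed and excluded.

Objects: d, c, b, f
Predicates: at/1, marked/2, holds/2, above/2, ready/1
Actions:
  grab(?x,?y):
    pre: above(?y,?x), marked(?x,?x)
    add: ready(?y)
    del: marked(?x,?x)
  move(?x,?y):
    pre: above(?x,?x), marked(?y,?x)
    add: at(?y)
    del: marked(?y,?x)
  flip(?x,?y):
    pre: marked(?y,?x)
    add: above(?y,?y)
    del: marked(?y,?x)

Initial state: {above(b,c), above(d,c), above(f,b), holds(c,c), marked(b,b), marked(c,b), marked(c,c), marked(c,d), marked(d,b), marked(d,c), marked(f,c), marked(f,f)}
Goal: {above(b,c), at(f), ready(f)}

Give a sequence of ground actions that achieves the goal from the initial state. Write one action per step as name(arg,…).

1. grab(b,f)  →  {above(b,c), above(d,c), above(f,b), holds(c,c), marked(c,b), marked(c,c), marked(c,d), marked(d,b), marked(d,c), marked(f,c), marked(f,f), ready(f)}
2. flip(d,c)  →  {above(b,c), above(c,c), above(d,c), above(f,b), holds(c,c), marked(c,b), marked(c,c), marked(d,b), marked(d,c), marked(f,c), marked(f,f), ready(f)}
3. move(c,f)  →  {above(b,c), above(c,c), above(d,c), above(f,b), at(f), holds(c,c), marked(c,b), marked(c,c), marked(d,b), marked(d,c), marked(f,f), ready(f)}

grab(b,f); flip(d,c); move(c,f)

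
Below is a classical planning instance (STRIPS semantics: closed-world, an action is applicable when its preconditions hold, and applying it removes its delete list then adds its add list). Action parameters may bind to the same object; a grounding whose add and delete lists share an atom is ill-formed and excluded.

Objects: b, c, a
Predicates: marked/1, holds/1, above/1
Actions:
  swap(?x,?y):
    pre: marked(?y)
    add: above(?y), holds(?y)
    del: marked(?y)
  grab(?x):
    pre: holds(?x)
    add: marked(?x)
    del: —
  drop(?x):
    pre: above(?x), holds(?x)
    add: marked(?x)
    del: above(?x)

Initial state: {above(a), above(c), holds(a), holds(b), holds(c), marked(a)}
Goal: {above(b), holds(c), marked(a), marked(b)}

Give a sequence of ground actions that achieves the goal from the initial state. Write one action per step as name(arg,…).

grab(b); swap(b,b); grab(b)

1. grab(b)  →  {above(a), above(c), holds(a), holds(b), holds(c), marked(a), marked(b)}
2. swap(b,b)  →  {above(a), above(b), above(c), holds(a), holds(b), holds(c), marked(a)}
3. grab(b)  →  {above(a), above(b), above(c), holds(a), holds(b), holds(c), marked(a), marked(b)}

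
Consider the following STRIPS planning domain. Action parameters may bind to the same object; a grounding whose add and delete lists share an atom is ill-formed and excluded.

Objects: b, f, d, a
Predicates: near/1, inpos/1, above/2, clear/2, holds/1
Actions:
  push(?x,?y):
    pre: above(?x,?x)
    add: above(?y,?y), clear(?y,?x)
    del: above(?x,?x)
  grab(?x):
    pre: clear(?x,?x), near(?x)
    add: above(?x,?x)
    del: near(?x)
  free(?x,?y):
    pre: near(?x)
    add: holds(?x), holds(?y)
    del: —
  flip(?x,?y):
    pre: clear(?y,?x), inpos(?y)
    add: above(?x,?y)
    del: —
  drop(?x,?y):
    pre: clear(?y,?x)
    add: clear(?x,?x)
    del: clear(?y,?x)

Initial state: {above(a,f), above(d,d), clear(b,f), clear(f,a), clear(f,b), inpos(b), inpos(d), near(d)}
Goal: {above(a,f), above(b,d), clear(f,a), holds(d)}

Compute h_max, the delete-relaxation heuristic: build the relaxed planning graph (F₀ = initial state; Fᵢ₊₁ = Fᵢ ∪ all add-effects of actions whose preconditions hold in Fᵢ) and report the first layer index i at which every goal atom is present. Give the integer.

F0 = init (8 atoms)
F1 = F0 ∪ {above(a,a), above(b,b), above(f,b), above(f,f), clear(a,a), clear(a,d), clear(b,b), clear(b,d), clear(f,d), clear(f,f), holds(a), holds(b), holds(d), holds(f)}  (22 atoms)
F2 = F1 ∪ {above(d,b), clear(a,b), clear(a,f), clear(b,a), clear(d,a), clear(d,b), clear(d,d), clear(d,f)}  (30 atoms)
F3 = F2 ∪ {above(a,b), above(a,d), above(b,d), above(f,d)}  (34 atoms)
goal ⊆ F3  ⇒  h_max = 3

3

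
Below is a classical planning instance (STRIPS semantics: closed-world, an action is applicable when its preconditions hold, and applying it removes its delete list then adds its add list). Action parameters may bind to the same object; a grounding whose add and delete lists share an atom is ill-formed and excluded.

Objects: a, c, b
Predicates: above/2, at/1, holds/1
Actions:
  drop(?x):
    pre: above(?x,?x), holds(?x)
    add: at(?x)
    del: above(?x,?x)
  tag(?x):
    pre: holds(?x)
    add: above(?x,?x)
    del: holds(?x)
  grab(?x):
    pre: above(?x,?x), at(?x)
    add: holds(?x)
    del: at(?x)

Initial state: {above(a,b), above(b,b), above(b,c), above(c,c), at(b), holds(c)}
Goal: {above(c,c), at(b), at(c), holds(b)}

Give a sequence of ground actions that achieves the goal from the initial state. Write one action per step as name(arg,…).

drop(c); tag(c); grab(b); drop(b)

1. drop(c)  →  {above(a,b), above(b,b), above(b,c), at(b), at(c), holds(c)}
2. tag(c)  →  {above(a,b), above(b,b), above(b,c), above(c,c), at(b), at(c)}
3. grab(b)  →  {above(a,b), above(b,b), above(b,c), above(c,c), at(c), holds(b)}
4. drop(b)  →  {above(a,b), above(b,c), above(c,c), at(b), at(c), holds(b)}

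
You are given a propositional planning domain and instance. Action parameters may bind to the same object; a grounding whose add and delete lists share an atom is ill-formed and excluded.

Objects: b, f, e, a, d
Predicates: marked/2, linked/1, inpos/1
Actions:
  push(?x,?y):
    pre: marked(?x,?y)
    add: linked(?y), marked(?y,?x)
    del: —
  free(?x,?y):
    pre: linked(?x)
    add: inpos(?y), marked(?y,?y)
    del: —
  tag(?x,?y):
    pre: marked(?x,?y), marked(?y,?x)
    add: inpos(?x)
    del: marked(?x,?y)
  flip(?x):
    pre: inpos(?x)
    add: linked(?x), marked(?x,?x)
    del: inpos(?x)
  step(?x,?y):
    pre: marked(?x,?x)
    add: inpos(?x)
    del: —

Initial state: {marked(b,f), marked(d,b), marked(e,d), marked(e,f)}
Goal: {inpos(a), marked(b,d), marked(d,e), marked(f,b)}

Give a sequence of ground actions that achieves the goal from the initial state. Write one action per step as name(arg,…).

1. push(b,f)  →  {linked(f), marked(b,f), marked(d,b), marked(e,d), marked(e,f), marked(f,b)}
2. push(e,d)  →  {linked(d), linked(f), marked(b,f), marked(d,b), marked(d,e), marked(e,d), marked(e,f), marked(f,b)}
3. push(d,b)  →  {linked(b), linked(d), linked(f), marked(b,d), marked(b,f), marked(d,b), marked(d,e), marked(e,d), marked(e,f), marked(f,b)}
4. free(b,a)  →  {inpos(a), linked(b), linked(d), linked(f), marked(a,a), marked(b,d), marked(b,f), marked(d,b), marked(d,e), marked(e,d), marked(e,f), marked(f,b)}

push(b,f); push(e,d); push(d,b); free(b,a)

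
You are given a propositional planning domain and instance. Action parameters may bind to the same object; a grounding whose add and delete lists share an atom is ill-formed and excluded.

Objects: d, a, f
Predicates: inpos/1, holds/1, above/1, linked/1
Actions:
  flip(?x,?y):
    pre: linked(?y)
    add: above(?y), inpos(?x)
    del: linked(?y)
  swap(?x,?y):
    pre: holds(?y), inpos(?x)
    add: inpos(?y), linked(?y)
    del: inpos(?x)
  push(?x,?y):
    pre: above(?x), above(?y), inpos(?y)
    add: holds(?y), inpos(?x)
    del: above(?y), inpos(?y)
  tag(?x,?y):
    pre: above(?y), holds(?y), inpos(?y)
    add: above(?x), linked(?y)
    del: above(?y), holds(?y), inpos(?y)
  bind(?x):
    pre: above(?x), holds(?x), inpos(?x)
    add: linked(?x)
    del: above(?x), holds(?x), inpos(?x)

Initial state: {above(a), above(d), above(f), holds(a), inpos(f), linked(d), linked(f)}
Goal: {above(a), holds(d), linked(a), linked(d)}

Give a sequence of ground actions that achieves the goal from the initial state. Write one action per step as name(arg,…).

1. flip(d,f)  →  {above(a), above(d), above(f), holds(a), inpos(d), inpos(f), linked(d)}
2. swap(f,a)  →  {above(a), above(d), above(f), holds(a), inpos(a), inpos(d), linked(a), linked(d)}
3. push(a,d)  →  {above(a), above(f), holds(a), holds(d), inpos(a), linked(a), linked(d)}

flip(d,f); swap(f,a); push(a,d)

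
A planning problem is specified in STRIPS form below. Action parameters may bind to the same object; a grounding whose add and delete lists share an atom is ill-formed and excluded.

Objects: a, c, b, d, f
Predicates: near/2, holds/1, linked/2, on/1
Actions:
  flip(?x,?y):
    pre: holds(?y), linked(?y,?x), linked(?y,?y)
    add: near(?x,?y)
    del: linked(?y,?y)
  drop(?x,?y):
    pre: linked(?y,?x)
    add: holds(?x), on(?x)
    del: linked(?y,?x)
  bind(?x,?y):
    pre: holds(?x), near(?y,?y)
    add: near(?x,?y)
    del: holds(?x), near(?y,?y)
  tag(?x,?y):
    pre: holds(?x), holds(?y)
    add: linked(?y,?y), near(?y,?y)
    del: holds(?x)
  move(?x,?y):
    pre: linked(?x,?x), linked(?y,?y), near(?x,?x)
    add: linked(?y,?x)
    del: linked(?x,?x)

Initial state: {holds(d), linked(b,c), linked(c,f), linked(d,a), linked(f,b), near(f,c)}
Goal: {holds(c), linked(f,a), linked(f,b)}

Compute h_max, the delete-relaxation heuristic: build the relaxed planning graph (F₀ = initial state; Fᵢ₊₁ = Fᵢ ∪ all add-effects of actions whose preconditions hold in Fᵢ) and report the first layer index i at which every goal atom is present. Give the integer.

F0 = init (6 atoms)
F1 = F0 ∪ {holds(a), holds(b), holds(c), holds(f), linked(d,d), near(d,d), on(a), on(b), on(c), on(f)}  (16 atoms)
F2 = F1 ∪ {linked(a,a), linked(b,b), linked(c,c), linked(f,f), near(a,a), near(a,d), near(b,b), near(b,d), near(c,c), near(c,d), near(f,d), near(f,f), on(d)}  (29 atoms)
F3 = F2 ∪ {linked(a,b), linked(a,c), linked(a,d), linked(a,f), linked(b,a), linked(b,d), linked(b,f), linked(c,a), linked(c,b), linked(c,d), linked(d,b), linked(d,c), linked(d,f), linked(f,a), linked(f,c), linked(f,d), near(a,b), near(a,c), near(a,f), near(b,a), near(b,c), near(b,f), near(c,a), near(c,b), near(c,f), near(d,a), near(d,b), near(d,c), near(d,f), near(f,a), near(f,b)}  (60 atoms)
goal ⊆ F3  ⇒  h_max = 3

3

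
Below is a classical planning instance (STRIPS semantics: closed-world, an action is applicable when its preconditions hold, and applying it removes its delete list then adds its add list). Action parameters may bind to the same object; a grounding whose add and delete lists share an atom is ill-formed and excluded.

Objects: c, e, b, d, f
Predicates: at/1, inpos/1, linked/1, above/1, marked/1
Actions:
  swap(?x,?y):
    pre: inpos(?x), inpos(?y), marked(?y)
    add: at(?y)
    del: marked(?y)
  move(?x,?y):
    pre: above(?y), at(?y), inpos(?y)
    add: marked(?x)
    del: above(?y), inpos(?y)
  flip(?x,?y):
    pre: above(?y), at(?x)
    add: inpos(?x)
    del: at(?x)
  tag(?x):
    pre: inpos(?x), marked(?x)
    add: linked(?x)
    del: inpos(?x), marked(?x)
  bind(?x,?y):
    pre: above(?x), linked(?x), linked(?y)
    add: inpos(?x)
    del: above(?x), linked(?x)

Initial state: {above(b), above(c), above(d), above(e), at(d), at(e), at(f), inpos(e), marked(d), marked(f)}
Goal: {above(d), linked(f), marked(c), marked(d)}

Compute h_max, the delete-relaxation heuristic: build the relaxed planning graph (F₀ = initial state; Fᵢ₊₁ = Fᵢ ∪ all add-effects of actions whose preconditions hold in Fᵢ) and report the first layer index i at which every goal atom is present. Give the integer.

2

F0 = init (10 atoms)
F1 = F0 ∪ {inpos(d), inpos(f), marked(b), marked(c), marked(e)}  (15 atoms)
F2 = F1 ∪ {linked(d), linked(e), linked(f)}  (18 atoms)
goal ⊆ F2  ⇒  h_max = 2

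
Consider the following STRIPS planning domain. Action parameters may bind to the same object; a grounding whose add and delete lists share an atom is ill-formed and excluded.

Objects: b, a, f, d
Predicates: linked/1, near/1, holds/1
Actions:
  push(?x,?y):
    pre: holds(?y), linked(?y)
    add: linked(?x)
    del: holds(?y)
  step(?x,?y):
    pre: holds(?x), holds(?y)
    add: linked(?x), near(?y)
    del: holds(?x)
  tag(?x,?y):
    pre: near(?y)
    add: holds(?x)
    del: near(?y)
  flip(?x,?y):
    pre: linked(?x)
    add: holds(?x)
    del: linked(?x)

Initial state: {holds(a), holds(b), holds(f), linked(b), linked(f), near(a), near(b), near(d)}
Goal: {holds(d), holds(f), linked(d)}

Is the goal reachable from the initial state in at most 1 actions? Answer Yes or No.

No

1. push(d,b)  →  {holds(a), holds(f), linked(b), linked(d), linked(f), near(a), near(b), near(d)}
2. tag(d,b)  →  {holds(a), holds(d), holds(f), linked(b), linked(d), linked(f), near(a), near(d)}
optimal plan length = 2; 2 > 1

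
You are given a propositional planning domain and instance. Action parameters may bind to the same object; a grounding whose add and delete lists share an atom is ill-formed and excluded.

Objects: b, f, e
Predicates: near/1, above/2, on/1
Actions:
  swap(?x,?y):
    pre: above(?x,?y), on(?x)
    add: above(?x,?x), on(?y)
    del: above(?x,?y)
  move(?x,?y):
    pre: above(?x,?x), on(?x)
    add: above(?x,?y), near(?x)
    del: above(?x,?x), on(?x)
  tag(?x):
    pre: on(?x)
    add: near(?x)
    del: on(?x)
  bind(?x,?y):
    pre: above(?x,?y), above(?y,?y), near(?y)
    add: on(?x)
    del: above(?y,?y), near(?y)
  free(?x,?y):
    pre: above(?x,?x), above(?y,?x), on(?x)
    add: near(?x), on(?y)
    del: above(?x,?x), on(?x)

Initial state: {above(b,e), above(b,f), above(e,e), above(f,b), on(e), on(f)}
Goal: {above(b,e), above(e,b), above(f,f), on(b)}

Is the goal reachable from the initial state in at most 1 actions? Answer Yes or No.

No

1. swap(f,b)  →  {above(b,e), above(b,f), above(e,e), above(f,f), on(b), on(e), on(f)}
2. move(e,b)  →  {above(b,e), above(b,f), above(e,b), above(f,f), near(e), on(b), on(f)}
optimal plan length = 2; 2 > 1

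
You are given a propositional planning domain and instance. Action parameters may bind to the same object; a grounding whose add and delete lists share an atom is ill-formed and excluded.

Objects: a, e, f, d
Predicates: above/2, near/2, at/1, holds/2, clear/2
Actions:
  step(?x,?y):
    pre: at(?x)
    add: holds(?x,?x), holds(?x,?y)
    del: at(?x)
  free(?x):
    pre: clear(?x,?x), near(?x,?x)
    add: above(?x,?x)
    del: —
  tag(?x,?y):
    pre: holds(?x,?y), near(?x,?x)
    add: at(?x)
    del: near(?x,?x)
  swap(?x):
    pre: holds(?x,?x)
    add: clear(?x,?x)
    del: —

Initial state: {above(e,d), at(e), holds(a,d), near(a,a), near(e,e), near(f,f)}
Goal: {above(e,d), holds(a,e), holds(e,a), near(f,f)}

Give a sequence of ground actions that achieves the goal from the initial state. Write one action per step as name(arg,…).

1. step(e,a)  →  {above(e,d), holds(a,d), holds(e,a), holds(e,e), near(a,a), near(e,e), near(f,f)}
2. tag(a,d)  →  {above(e,d), at(a), holds(a,d), holds(e,a), holds(e,e), near(e,e), near(f,f)}
3. step(a,e)  →  {above(e,d), holds(a,a), holds(a,d), holds(a,e), holds(e,a), holds(e,e), near(e,e), near(f,f)}

step(e,a); tag(a,d); step(a,e)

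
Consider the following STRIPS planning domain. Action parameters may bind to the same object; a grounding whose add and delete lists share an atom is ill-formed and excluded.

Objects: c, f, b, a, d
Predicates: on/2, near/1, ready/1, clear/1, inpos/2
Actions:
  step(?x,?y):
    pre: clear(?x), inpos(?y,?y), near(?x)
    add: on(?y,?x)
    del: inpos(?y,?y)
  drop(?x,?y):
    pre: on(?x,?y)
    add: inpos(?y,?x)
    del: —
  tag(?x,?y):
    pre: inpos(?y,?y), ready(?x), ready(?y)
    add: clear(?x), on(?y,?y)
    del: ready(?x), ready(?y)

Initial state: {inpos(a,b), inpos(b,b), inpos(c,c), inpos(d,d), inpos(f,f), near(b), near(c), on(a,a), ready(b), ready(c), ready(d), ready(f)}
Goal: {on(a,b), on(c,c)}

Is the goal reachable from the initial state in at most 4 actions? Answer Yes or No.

1. drop(a,a)  →  {inpos(a,a), inpos(a,b), inpos(b,b), inpos(c,c), inpos(d,d), inpos(f,f), near(b), near(c), on(a,a), ready(b), ready(c), ready(d), ready(f)}
2. tag(b,c)  →  {clear(b), inpos(a,a), inpos(a,b), inpos(b,b), inpos(c,c), inpos(d,d), inpos(f,f), near(b), near(c), on(a,a), on(c,c), ready(d), ready(f)}
3. step(b,a)  →  {clear(b), inpos(a,b), inpos(b,b), inpos(c,c), inpos(d,d), inpos(f,f), near(b), near(c), on(a,a), on(a,b), on(c,c), ready(d), ready(f)}
optimal plan length = 3; 3 ≤ 4

Yes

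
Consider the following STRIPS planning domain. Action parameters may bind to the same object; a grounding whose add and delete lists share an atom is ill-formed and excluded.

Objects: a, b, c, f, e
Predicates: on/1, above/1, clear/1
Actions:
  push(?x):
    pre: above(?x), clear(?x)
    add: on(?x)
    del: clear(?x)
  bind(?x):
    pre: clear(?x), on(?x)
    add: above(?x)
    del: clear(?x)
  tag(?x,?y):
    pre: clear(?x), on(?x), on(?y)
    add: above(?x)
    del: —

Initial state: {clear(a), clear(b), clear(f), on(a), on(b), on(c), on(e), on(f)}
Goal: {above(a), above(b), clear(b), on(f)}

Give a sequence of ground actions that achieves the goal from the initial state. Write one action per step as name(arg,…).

bind(a); tag(b,a)

1. bind(a)  →  {above(a), clear(b), clear(f), on(a), on(b), on(c), on(e), on(f)}
2. tag(b,a)  →  {above(a), above(b), clear(b), clear(f), on(a), on(b), on(c), on(e), on(f)}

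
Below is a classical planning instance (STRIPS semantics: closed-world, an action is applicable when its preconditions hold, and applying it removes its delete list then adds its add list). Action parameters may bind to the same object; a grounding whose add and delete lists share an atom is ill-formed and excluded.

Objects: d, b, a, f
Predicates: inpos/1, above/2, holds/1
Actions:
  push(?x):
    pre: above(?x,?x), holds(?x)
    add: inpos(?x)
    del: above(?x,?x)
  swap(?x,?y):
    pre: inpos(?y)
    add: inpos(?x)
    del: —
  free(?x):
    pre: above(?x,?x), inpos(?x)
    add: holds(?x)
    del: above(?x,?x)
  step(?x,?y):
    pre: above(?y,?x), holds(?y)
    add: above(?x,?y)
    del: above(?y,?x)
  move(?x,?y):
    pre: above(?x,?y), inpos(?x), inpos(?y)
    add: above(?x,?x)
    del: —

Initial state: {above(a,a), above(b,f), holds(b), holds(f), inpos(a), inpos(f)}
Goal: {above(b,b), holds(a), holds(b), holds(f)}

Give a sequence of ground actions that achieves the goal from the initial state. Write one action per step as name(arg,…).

1. swap(b,a)  →  {above(a,a), above(b,f), holds(b), holds(f), inpos(a), inpos(b), inpos(f)}
2. free(a)  →  {above(b,f), holds(a), holds(b), holds(f), inpos(a), inpos(b), inpos(f)}
3. move(b,f)  →  {above(b,b), above(b,f), holds(a), holds(b), holds(f), inpos(a), inpos(b), inpos(f)}

swap(b,a); free(a); move(b,f)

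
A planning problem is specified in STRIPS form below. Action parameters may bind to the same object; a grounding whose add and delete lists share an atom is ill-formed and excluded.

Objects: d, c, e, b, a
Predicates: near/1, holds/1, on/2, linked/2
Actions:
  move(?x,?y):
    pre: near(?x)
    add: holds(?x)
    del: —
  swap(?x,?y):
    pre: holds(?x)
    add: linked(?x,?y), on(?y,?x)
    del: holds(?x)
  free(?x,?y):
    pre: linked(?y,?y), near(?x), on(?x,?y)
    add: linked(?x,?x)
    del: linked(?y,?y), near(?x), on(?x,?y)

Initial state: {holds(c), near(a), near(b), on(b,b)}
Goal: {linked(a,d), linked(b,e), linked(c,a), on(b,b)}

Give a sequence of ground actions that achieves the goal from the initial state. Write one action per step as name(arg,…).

1. move(b,d)  →  {holds(b), holds(c), near(a), near(b), on(b,b)}
2. move(a,d)  →  {holds(a), holds(b), holds(c), near(a), near(b), on(b,b)}
3. swap(c,a)  →  {holds(a), holds(b), linked(c,a), near(a), near(b), on(a,c), on(b,b)}
4. swap(b,e)  →  {holds(a), linked(b,e), linked(c,a), near(a), near(b), on(a,c), on(b,b), on(e,b)}
5. swap(a,d)  →  {linked(a,d), linked(b,e), linked(c,a), near(a), near(b), on(a,c), on(b,b), on(d,a), on(e,b)}

move(b,d); move(a,d); swap(c,a); swap(b,e); swap(a,d)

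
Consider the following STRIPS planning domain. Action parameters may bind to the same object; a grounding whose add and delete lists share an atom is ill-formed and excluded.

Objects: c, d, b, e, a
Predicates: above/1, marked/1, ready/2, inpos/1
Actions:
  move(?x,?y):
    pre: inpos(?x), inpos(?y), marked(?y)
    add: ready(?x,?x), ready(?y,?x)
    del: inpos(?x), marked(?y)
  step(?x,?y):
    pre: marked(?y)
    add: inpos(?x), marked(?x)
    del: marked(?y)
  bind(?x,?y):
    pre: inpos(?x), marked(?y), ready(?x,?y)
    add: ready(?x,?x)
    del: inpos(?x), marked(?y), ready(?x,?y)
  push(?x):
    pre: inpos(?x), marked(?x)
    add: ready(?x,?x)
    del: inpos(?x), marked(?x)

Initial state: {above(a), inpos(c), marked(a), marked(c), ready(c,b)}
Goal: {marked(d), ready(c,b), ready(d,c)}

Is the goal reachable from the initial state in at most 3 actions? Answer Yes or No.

1. step(d,c)  →  {above(a), inpos(c), inpos(d), marked(a), marked(d), ready(c,b)}
2. move(c,d)  →  {above(a), inpos(d), marked(a), ready(c,b), ready(c,c), ready(d,c)}
3. step(d,a)  →  {above(a), inpos(d), marked(d), ready(c,b), ready(c,c), ready(d,c)}
optimal plan length = 3; 3 ≤ 3

Yes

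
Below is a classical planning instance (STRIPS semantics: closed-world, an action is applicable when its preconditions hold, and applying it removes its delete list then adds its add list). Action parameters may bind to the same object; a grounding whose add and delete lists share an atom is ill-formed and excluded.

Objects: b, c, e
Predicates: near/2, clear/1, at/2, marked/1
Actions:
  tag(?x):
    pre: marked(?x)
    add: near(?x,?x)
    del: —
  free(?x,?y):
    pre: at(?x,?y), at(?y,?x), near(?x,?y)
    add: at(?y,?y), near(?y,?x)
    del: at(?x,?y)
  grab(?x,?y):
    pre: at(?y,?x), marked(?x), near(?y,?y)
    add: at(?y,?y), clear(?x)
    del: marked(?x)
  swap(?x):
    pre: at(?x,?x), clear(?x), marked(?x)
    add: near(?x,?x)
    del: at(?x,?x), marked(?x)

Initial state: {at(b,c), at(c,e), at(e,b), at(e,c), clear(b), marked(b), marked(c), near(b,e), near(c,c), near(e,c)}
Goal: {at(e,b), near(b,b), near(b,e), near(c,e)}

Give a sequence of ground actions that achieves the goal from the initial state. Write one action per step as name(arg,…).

tag(b); free(e,c)

1. tag(b)  →  {at(b,c), at(c,e), at(e,b), at(e,c), clear(b), marked(b), marked(c), near(b,b), near(b,e), near(c,c), near(e,c)}
2. free(e,c)  →  {at(b,c), at(c,c), at(c,e), at(e,b), clear(b), marked(b), marked(c), near(b,b), near(b,e), near(c,c), near(c,e), near(e,c)}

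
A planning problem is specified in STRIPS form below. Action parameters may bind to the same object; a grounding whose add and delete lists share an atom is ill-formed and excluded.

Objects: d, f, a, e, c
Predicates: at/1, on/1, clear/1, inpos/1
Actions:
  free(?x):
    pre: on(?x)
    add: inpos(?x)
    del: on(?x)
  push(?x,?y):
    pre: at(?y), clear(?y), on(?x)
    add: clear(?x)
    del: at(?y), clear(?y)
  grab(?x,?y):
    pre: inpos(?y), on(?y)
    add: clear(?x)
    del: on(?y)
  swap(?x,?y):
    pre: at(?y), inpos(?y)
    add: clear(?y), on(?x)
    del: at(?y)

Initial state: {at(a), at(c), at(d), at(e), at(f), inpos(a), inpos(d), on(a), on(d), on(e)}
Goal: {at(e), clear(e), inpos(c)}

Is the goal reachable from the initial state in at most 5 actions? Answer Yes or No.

1. grab(e,d)  →  {at(a), at(c), at(d), at(e), at(f), clear(e), inpos(a), inpos(d), on(a), on(e)}
2. swap(c,d)  →  {at(a), at(c), at(e), at(f), clear(d), clear(e), inpos(a), inpos(d), on(a), on(c), on(e)}
3. free(c)  →  {at(a), at(c), at(e), at(f), clear(d), clear(e), inpos(a), inpos(c), inpos(d), on(a), on(e)}
optimal plan length = 3; 3 ≤ 5

Yes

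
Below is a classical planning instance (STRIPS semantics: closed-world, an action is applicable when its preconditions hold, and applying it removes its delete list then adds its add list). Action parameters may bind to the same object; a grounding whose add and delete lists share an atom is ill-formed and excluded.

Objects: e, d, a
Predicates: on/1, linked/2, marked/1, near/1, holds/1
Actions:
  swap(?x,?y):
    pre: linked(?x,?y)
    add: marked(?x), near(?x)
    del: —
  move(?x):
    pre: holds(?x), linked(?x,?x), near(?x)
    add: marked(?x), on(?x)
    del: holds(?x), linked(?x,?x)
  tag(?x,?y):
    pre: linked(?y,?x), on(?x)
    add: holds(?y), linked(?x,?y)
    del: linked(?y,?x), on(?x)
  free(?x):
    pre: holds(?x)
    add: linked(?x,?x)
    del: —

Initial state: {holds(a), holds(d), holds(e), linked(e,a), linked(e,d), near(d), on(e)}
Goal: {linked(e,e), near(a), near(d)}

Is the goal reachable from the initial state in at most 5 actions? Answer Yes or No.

1. free(e)  →  {holds(a), holds(d), holds(e), linked(e,a), linked(e,d), linked(e,e), near(d), on(e)}
2. free(a)  →  {holds(a), holds(d), holds(e), linked(a,a), linked(e,a), linked(e,d), linked(e,e), near(d), on(e)}
3. swap(a,a)  →  {holds(a), holds(d), holds(e), linked(a,a), linked(e,a), linked(e,d), linked(e,e), marked(a), near(a), near(d), on(e)}
optimal plan length = 3; 3 ≤ 5

Yes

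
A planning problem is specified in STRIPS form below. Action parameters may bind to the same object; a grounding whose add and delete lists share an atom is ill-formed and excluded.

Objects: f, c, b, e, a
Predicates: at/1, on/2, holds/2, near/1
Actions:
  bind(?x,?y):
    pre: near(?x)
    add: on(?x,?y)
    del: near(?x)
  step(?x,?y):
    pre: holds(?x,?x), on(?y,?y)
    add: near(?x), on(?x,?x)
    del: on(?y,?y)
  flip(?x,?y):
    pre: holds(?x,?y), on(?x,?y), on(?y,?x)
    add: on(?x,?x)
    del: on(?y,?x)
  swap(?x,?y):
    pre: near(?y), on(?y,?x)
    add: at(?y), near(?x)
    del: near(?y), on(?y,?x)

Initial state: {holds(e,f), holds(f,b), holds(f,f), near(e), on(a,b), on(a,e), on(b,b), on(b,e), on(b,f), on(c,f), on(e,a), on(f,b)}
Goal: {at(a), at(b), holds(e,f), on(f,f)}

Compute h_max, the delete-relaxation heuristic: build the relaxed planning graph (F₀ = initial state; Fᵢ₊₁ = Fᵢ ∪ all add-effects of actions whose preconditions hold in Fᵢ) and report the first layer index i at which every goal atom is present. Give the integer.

F0 = init (12 atoms)
F1 = F0 ∪ {at(e), near(a), near(f), on(e,b), on(e,c), on(e,e), on(e,f), on(f,f)}  (20 atoms)
F2 = F1 ∪ {at(a), at(f), near(b), near(c), on(a,a), on(a,c), on(a,f), on(f,a), on(f,c), on(f,e)}  (30 atoms)
F3 = F2 ∪ {at(b), at(c), on(b,a), on(b,c), on(c,a), on(c,b), on(c,c), on(c,e)}  (38 atoms)
goal ⊆ F3  ⇒  h_max = 3

3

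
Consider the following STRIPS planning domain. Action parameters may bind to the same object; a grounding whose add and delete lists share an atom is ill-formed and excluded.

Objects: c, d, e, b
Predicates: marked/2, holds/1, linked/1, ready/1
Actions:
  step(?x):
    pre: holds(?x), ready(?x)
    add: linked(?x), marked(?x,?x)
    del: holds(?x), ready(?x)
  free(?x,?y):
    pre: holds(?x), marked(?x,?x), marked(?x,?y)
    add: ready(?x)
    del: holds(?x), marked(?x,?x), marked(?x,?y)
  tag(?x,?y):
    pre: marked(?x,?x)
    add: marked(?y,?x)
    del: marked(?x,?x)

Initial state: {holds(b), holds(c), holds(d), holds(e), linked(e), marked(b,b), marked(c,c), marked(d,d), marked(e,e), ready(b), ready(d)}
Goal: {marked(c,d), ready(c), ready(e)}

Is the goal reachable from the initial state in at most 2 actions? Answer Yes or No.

1. free(c,c)  →  {holds(b), holds(d), holds(e), linked(e), marked(b,b), marked(d,d), marked(e,e), ready(b), ready(c), ready(d)}
2. free(e,e)  →  {holds(b), holds(d), linked(e), marked(b,b), marked(d,d), ready(b), ready(c), ready(d), ready(e)}
3. tag(d,c)  →  {holds(b), holds(d), linked(e), marked(b,b), marked(c,d), ready(b), ready(c), ready(d), ready(e)}
optimal plan length = 3; 3 > 2

No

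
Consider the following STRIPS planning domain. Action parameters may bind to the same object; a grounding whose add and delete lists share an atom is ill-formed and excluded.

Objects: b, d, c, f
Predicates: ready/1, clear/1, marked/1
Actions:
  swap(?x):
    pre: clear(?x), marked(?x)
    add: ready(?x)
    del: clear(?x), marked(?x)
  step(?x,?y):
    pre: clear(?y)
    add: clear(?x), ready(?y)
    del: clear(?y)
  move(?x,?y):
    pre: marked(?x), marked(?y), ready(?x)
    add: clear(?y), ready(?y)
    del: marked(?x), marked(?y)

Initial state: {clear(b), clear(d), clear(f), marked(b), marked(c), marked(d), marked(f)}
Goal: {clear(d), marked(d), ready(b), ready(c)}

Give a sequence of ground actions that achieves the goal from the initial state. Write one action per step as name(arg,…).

step(d,b); move(b,c)

1. step(d,b)  →  {clear(d), clear(f), marked(b), marked(c), marked(d), marked(f), ready(b)}
2. move(b,c)  →  {clear(c), clear(d), clear(f), marked(d), marked(f), ready(b), ready(c)}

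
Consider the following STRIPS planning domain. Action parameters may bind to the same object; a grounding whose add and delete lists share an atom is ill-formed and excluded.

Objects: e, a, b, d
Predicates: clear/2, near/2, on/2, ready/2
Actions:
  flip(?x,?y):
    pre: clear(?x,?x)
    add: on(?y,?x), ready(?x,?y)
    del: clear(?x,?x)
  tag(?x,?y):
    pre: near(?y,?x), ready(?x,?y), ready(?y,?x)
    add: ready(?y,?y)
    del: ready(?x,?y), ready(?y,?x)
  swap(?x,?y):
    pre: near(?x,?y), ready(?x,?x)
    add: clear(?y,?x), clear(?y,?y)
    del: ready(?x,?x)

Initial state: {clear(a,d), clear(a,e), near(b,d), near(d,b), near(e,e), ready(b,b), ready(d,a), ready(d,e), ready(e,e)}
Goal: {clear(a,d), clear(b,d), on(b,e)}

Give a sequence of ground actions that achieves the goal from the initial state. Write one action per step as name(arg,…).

swap(e,e); flip(e,b); swap(b,d); flip(d,d); swap(d,b)

1. swap(e,e)  →  {clear(a,d), clear(a,e), clear(e,e), near(b,d), near(d,b), near(e,e), ready(b,b), ready(d,a), ready(d,e)}
2. flip(e,b)  →  {clear(a,d), clear(a,e), near(b,d), near(d,b), near(e,e), on(b,e), ready(b,b), ready(d,a), ready(d,e), ready(e,b)}
3. swap(b,d)  →  {clear(a,d), clear(a,e), clear(d,b), clear(d,d), near(b,d), near(d,b), near(e,e), on(b,e), ready(d,a), ready(d,e), ready(e,b)}
4. flip(d,d)  →  {clear(a,d), clear(a,e), clear(d,b), near(b,d), near(d,b), near(e,e), on(b,e), on(d,d), ready(d,a), ready(d,d), ready(d,e), ready(e,b)}
5. swap(d,b)  →  {clear(a,d), clear(a,e), clear(b,b), clear(b,d), clear(d,b), near(b,d), near(d,b), near(e,e), on(b,e), on(d,d), ready(d,a), ready(d,e), ready(e,b)}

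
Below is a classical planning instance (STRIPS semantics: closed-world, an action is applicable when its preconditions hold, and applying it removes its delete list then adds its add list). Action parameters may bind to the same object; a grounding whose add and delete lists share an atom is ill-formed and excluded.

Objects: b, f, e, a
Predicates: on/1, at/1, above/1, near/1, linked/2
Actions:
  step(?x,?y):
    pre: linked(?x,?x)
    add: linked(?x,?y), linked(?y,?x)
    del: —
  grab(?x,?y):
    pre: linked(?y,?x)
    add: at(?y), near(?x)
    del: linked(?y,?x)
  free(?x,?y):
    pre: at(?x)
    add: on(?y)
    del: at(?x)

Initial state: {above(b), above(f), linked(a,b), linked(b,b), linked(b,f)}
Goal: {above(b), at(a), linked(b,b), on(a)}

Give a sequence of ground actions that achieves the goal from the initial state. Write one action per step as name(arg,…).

grab(b,a); grab(f,b); free(b,a)

1. grab(b,a)  →  {above(b), above(f), at(a), linked(b,b), linked(b,f), near(b)}
2. grab(f,b)  →  {above(b), above(f), at(a), at(b), linked(b,b), near(b), near(f)}
3. free(b,a)  →  {above(b), above(f), at(a), linked(b,b), near(b), near(f), on(a)}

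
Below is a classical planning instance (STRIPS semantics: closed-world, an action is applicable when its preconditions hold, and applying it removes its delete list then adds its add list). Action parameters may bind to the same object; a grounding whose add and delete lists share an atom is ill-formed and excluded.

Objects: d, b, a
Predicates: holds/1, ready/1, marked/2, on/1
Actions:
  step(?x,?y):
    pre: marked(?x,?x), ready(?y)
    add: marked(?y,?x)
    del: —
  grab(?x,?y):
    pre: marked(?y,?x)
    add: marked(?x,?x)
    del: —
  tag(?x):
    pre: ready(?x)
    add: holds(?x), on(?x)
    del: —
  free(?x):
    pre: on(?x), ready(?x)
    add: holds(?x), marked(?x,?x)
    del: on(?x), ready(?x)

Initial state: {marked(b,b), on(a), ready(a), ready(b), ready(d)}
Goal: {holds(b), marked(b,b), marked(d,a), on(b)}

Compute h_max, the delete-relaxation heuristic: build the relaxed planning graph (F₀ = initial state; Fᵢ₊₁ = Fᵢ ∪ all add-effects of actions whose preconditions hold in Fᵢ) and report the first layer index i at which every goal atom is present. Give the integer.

2

F0 = init (5 atoms)
F1 = F0 ∪ {holds(a), holds(b), holds(d), marked(a,a), marked(a,b), marked(d,b), on(b), on(d)}  (13 atoms)
F2 = F1 ∪ {marked(b,a), marked(d,a), marked(d,d)}  (16 atoms)
goal ⊆ F2  ⇒  h_max = 2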